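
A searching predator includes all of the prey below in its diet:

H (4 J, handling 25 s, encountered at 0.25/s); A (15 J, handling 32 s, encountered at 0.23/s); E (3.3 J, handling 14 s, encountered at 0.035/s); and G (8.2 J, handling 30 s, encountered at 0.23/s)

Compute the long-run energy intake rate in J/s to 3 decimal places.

0.293 J/s

R = Σλ_iE_i / (1 + Σλ_ih_i)
Numerator: 0.25×4 + 0.23×15 + 0.035×3.3 + 0.23×8.2 = 6.452
Denominator: 1 + 0.25×25 + 0.23×32 + 0.035×14 + 0.23×30 = 22
R = 6.452/22 = 0.2933 J/s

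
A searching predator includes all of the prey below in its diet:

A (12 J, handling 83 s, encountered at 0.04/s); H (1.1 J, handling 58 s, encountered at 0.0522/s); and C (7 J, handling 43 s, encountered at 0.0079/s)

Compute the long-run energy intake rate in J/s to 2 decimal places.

0.08 J/s

Energy encountered per unit search time: 0.04×12 + 0.0522×1.1 + 0.0079×7 = 0.5927 J/s.
Handling time per unit search time: 0.04×83 + 0.0522×58 + 0.0079×43 = 6.687.
Rate = 0.5927/(1 + 6.687) = 0.0771 J/s.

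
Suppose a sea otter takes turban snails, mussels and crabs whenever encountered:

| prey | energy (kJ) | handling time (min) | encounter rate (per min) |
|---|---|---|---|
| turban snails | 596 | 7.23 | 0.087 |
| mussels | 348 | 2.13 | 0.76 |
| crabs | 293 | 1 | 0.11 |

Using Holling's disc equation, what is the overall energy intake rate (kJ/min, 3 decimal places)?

Energy encountered per unit search time: 0.087×596 + 0.76×348 + 0.11×293 = 348.6 kJ/min.
Handling time per unit search time: 0.087×7.23 + 0.76×2.13 + 0.11×1 = 2.358.
Rate = 348.6/(1 + 2.358) = 103.8 kJ/min.

103.806 kJ/min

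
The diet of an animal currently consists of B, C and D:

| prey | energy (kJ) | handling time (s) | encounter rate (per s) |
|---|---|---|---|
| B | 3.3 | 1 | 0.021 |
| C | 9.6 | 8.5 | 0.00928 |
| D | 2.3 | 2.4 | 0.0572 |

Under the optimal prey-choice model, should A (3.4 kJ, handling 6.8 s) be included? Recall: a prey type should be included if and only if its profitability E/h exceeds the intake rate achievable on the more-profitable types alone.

On B, C and D alone, R = ΣλE/(1+Σλh) = 0.2899/1.237 = 0.2344 kJ/s.
A: E/h = 3.4/6.8 = 0.5 kJ/s.
Since 0.5 > R, including A increases the long-run rate.

Yes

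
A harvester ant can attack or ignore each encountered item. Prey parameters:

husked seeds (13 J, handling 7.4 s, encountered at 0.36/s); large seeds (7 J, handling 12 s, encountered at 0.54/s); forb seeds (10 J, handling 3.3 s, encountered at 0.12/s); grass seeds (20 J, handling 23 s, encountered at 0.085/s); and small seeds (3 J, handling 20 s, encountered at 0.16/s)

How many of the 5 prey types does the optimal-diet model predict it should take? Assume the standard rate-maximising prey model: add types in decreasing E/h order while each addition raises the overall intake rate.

2

Profitabilities (E/h, J/s): forb seeds 3.03, husked seeds 1.76, grass seeds 0.87, large seeds 0.583, small seeds 0.15. Add prey in this order while the next type's profitability exceeds the intake rate on those already taken.
Rate on top 1: 0.8596. husked seeds: 1.76 > 0.8596 → include.
Rate on top 2: 1.448. grass seeds: 0.87 < 1.448 → exclude; stop.
Optimal diet: forb seeds, husked seeds — 2 of 5 types.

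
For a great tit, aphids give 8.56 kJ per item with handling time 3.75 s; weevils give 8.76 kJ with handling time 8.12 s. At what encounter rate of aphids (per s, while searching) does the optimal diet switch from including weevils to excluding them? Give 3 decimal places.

0.239 per s

Drop weevils once their profitability E₂/h₂ falls below the rate achievable on aphids alone: E₂/h₂ = λE₁/(1 + λh₁).
Solve for λ: λE₁h₂ = E₂(1 + λh₁) → λ(E₁h₂ − E₂h₁) = E₂ → λ = E₂/(E₁h₂ − E₂h₁).
λ = 8.76/(8.56×8.12 − 8.76×3.75) = 8.76/36.66 = 0.239 per s.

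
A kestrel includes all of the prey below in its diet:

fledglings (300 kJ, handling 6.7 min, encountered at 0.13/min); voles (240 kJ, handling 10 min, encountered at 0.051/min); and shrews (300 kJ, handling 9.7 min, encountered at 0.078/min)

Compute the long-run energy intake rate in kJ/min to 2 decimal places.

23.79 kJ/min

Energy encountered per unit search time: 0.13×300 + 0.051×240 + 0.078×300 = 74.64 kJ/min.
Handling time per unit search time: 0.13×6.7 + 0.051×10 + 0.078×9.7 = 2.138.
Rate = 74.64/(1 + 2.138) = 23.79 kJ/min.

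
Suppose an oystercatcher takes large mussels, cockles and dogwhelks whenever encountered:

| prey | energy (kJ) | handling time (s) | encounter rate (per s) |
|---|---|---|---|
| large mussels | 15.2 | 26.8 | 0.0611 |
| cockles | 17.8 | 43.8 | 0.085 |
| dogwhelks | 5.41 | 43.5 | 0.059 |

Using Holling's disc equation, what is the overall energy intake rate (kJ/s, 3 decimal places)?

R = Σλ_iE_i / (1 + Σλ_ih_i)
Numerator: 0.0611×15.2 + 0.085×17.8 + 0.059×5.41 = 2.761
Denominator: 1 + 0.0611×26.8 + 0.085×43.8 + 0.059×43.5 = 8.927
R = 2.761/8.927 = 0.3093 kJ/s

0.309 kJ/s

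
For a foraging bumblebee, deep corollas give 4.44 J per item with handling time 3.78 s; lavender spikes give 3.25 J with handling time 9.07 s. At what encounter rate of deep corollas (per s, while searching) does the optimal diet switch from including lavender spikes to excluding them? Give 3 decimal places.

0.116 per s

Drop lavender spikes once their profitability E₂/h₂ falls below the rate achievable on deep corollas alone: E₂/h₂ = λE₁/(1 + λh₁).
Solve for λ: λE₁h₂ = E₂(1 + λh₁) → λ(E₁h₂ − E₂h₁) = E₂ → λ = E₂/(E₁h₂ − E₂h₁).
λ = 3.25/(4.44×9.07 − 3.25×3.78) = 3.25/27.99 = 0.1161 per s.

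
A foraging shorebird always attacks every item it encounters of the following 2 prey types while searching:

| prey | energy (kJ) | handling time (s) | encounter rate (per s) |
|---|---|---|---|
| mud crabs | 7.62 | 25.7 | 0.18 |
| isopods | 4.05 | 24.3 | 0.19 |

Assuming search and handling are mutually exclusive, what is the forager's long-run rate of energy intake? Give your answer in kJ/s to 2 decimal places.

R = Σλ_iE_i / (1 + Σλ_ih_i)
Numerator: 0.18×7.62 + 0.19×4.05 = 2.141
Denominator: 1 + 0.18×25.7 + 0.19×24.3 = 10.24
R = 2.141/10.24 = 0.209 kJ/s

0.21 kJ/s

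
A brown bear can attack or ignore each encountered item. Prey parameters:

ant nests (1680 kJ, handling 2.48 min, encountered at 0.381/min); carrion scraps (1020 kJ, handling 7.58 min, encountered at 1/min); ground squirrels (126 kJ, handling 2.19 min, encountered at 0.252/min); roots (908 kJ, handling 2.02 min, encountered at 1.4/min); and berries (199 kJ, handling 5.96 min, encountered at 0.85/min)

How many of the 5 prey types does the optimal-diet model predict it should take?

Rank by E/h (kJ/min): ant nests 677, roots 450, carrion scraps 135, ground squirrels 57.5, berries 33.4. Include each in turn until the next type's E/h falls below the running intake rate.
Rate on top 1: 329.1. roots: 450 > 329.1 → include.
Rate on top 2: 400.4. carrion scraps: 135 < 400.4 → exclude; stop.
Optimal diet: ant nests, roots — 2 of 5 types.

2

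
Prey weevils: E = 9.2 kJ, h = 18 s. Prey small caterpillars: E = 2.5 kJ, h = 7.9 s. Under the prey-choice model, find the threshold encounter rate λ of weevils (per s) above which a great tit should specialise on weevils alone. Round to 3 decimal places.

Drop small caterpillars once their profitability E₂/h₂ falls below the rate achievable on weevils alone: E₂/h₂ = λE₁/(1 + λh₁).
Solve for λ: λE₁h₂ = E₂(1 + λh₁) → λ(E₁h₂ − E₂h₁) = E₂ → λ = E₂/(E₁h₂ − E₂h₁).
λ = 2.5/(9.2×7.9 − 2.5×18) = 2.5/27.68 = 0.09032 per s.

0.090 per s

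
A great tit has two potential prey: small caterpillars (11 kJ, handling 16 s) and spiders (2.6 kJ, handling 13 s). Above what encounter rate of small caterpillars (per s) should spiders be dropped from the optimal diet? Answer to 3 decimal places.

0.026 per s

At the threshold, the rate on small caterpillars alone equals the profitability of spiders: λ·11/(1 + λ·16) = 2.6/13 = 0.2.
Rearranging, λ(11 − 0.2×16) = 0.2, so λ = 0.2/7.8 = 0.02564 per s.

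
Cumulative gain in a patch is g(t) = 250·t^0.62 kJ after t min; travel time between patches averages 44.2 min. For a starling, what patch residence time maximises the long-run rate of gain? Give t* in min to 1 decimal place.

72.1 min

By the marginal value theorem, leave when the instantaneous gain rate g'(t) equals the habitat-wide average g(t)/(T + t).
g'(t) = 0.62·250·t^-0.38. Setting 0.62·250·t^-0.38 = 250·t^0.62/(44.2+t) gives 0.62(44.2+t) = t, so 0.38·t = 0.62×44.2.
t* = 0.62×44.2/0.38 = 72.12 min.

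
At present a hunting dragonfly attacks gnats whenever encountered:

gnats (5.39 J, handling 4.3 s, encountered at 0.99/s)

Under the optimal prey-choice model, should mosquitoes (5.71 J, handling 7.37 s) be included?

Intake rate on the current diet: R = (0.99×5.39) / (1 + 0.99×4.3) = 5.336/5.257 = 1.015 J/s.
Profitability of mosquitoes: 5.71/7.37 = 0.7748 J/s.
Since 0.7748 < R, time spent handling mosquitoes is better spent searching.

No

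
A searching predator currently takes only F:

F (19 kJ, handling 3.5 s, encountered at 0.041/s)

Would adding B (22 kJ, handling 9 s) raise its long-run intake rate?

Yes

On F alone, R = ΣλE/(1+Σλh) = 0.779/1.143 = 0.6812 kJ/s.
B: E/h = 22/9 = 2.444 kJ/s.
Since 2.444 > R, including B increases the long-run rate.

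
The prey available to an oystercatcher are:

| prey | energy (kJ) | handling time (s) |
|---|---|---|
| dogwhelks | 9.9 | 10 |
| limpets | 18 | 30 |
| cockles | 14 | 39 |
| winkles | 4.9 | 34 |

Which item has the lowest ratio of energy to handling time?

winkles

In descending order of E/h:
dogwhelks: 9.9/10 = 0.99 kJ/s
limpets: 18/30 = 0.6 kJ/s
cockles: 14/39 = 0.359 kJ/s
winkles: 4.9/34 = 0.144 kJ/s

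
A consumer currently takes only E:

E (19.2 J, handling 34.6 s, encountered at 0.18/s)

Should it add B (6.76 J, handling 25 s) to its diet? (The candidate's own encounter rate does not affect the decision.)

Intake rate on the current diet: R = (0.18×19.2) / (1 + 0.18×34.6) = 3.456/7.228 = 0.4781 J/s.
Profitability of B: 6.76/25 = 0.2704 J/s.
0.2704 < 0.4781, so adding B would lower the average — exclude it.

No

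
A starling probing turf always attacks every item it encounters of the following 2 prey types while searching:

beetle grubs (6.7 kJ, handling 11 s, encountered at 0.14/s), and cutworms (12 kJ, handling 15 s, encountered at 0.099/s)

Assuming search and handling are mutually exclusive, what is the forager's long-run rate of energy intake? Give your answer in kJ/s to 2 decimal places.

Energy encountered per unit search time: 0.14×6.7 + 0.099×12 = 2.126 kJ/s.
Handling time per unit search time: 0.14×11 + 0.099×15 = 3.025.
Rate = 2.126/(1 + 3.025) = 0.5282 kJ/s.

0.53 kJ/s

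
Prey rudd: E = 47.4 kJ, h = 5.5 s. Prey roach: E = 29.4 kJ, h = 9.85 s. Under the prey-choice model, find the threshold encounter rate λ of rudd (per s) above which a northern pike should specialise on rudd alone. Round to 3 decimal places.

At the threshold, the rate on rudd alone equals the profitability of roach: λ·47.4/(1 + λ·5.5) = 29.4/9.85 = 2.985.
Rearranging, λ(47.4 − 2.985×5.5) = 2.985, so λ = 2.985/30.98 = 0.09633 per s.

0.096 per s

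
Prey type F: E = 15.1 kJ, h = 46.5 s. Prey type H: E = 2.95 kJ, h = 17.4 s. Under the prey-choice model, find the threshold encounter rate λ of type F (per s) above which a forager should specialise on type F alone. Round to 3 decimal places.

At the threshold, the rate on type F alone equals the profitability of type H: λ·15.1/(1 + λ·46.5) = 2.95/17.4 = 0.1695.
Rearranging, λ(15.1 − 0.1695×46.5) = 0.1695, so λ = 0.1695/7.216 = 0.02349 per s.

0.023 per s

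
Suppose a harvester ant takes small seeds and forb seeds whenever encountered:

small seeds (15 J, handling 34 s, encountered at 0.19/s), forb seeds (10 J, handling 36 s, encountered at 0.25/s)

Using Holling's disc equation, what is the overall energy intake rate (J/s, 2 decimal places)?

R = (0.19×15 + 0.25×10) / (1 + 0.19×34 + 0.25×36) = 5.35/16.46 = 0.325 J/s.

0.33 J/s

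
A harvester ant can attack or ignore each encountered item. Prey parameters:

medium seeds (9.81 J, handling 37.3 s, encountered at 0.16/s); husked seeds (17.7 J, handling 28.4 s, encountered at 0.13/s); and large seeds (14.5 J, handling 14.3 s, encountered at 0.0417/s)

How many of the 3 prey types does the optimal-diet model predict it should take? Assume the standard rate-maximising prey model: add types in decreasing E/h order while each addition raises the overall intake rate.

E/h in descending order: large seeds 1.01, husked seeds 0.623, medium seeds 0.263 J/s. The optimal diet is the largest prefix of this list for which every included type satisfies E_i/h_i > R on the types above it.
Rate on top 1: 0.3788. husked seeds: 0.623 > 0.3788 → include.
Rate on top 2: 0.5494. medium seeds: 0.263 < 0.5494 → exclude; stop.
Optimal diet: large seeds, husked seeds — 2 of 3 types.

2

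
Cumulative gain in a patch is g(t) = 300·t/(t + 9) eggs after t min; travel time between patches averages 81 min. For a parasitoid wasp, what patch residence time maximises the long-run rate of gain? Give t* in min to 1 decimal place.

27.0 min

By the marginal value theorem, leave when the instantaneous gain rate g'(t) equals the habitat-wide average g(t)/(T + t).
g'(t) = 300·9/(t + 9)². Setting 300·9/(t+9)² = 300t/[(t+9)(81+t)] gives 9(81+t) = t(t+9), so t² = 9×81 = 729.
t* = √729 = 27 min.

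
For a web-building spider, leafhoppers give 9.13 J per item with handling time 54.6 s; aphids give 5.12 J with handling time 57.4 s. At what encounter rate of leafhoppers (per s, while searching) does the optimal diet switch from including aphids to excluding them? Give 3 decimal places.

Drop aphids once their profitability E₂/h₂ falls below the rate achievable on leafhoppers alone: E₂/h₂ = λE₁/(1 + λh₁).
Solve for λ: λE₁h₂ = E₂(1 + λh₁) → λ(E₁h₂ − E₂h₁) = E₂ → λ = E₂/(E₁h₂ − E₂h₁).
λ = 5.12/(9.13×57.4 − 5.12×54.6) = 5.12/244.5 = 0.02094 per s.

0.021 per s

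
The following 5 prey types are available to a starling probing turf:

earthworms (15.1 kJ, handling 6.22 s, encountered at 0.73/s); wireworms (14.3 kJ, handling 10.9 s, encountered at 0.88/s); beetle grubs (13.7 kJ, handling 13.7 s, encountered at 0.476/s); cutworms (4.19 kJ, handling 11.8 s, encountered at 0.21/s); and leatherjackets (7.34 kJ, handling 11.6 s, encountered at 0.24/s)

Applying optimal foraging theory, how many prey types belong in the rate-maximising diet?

E/h in descending order: earthworms 2.43, wireworms 1.31, beetle grubs 1, leatherjackets 0.633, cutworms 0.355 kJ/s. The optimal diet is the largest prefix of this list for which every included type satisfies E_i/h_i > R on the types above it.
Rate on top 1: 1.989. wireworms: 1.31 < 1.989 → exclude; stop.
Optimal diet: earthworms — 1 of 5 types.

1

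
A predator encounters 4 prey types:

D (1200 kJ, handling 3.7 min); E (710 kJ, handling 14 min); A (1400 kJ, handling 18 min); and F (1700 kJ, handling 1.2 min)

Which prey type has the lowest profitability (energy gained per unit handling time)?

Profitability E/h (kJ/min): D = 1200/3.7 = 324, E = 710/14 = 50.7, A = 1400/18 = 77.8, F = 1700/1.2 = 1.42e+03.
Ranked: F > D > A > E.

E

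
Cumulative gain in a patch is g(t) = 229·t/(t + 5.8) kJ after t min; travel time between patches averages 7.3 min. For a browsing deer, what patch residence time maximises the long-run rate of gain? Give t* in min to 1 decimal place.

6.5 min

Optimal t* satisfies g'(t*) = g(t*)/(T + t*).
g'(t) = 229·5.8/(t + 5.8)². Setting 229·5.8/(t+5.8)² = 229t/[(t+5.8)(7.3+t)] gives 5.8(7.3+t) = t(t+5.8), so t² = 5.8×7.3 = 42.34.
t* = √42.34 = 6.507 min.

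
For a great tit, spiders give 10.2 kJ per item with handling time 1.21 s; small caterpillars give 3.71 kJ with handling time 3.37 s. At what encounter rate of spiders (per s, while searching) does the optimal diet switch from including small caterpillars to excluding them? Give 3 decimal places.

At the threshold, the rate on spiders alone equals the profitability of small caterpillars: λ·10.2/(1 + λ·1.21) = 3.71/3.37 = 1.101.
Rearranging, λ(10.2 − 1.101×1.21) = 1.101, so λ = 1.101/8.868 = 0.1241 per s.

0.124 per s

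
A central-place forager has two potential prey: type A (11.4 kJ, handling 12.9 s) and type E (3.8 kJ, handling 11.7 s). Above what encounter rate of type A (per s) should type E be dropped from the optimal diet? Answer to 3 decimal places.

0.045 per s

The zero-one rule: include type E iff E₂/h₂ > λE₁/(1+λh₁). Equality gives the switch point.
λE₁h₂ = E₂ + λE₂h₁ ⇒ λ = E₂/(E₁h₂ − E₂h₁) = 3.8/(133.4 − 49.02) = 0.04505 per s.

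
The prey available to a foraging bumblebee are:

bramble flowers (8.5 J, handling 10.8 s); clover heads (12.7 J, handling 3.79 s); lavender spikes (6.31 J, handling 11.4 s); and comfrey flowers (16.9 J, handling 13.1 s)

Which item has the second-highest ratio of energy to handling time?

Profitability E/h (J/s): bramble flowers = 8.5/10.8 = 0.787, clover heads = 12.7/3.79 = 3.35, lavender spikes = 6.31/11.4 = 0.554, comfrey flowers = 16.9/13.1 = 1.29.
Ranked: clover heads > comfrey flowers > bramble flowers > lavender spikes.

comfrey flowers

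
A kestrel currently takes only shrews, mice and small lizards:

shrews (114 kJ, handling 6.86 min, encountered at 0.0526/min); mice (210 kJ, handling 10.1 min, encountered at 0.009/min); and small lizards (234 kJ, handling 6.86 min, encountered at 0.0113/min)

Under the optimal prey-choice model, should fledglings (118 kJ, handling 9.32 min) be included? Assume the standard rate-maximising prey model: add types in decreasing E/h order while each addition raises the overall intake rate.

Intake rate on the current diet: R = (0.0526×114 + 0.009×210 + 0.0113×234) / (1 + 0.0526×6.86 + 0.009×10.1 + 0.0113×6.86) = 10.53/1.529 = 6.886 kJ/min.
Profitability of fledglings: 118/9.32 = 12.66 kJ/min.
12.66 > 6.886, so adding fledglings raises the average — include it.

Yes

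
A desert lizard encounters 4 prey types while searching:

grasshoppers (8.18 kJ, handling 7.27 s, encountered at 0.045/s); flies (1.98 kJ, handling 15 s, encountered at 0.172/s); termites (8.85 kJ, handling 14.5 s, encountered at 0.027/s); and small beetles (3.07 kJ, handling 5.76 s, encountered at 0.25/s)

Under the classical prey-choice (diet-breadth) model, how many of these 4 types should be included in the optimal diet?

E/h in descending order: grasshoppers 1.13, termites 0.61, small beetles 0.533, flies 0.132 kJ/s. The optimal diet is the largest prefix of this list for which every included type satisfies E_i/h_i > R on the types above it.
Rate on top 1: 0.2774. termites: 0.61 > 0.2774 → include.
Rate on top 2: 0.3532. small beetles: 0.533 > 0.3532 → include.
Rate on top 3: 0.4352. flies: 0.132 < 0.4352 → exclude; stop.
Optimal diet: grasshoppers, termites, small beetles — 3 of 4 types.

3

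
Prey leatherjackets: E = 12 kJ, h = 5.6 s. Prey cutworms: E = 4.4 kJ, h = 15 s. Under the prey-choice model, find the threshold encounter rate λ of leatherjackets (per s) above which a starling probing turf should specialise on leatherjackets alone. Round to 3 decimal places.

Drop cutworms once their profitability E₂/h₂ falls below the rate achievable on leatherjackets alone: E₂/h₂ = λE₁/(1 + λh₁).
Solve for λ: λE₁h₂ = E₂(1 + λh₁) → λ(E₁h₂ − E₂h₁) = E₂ → λ = E₂/(E₁h₂ − E₂h₁).
λ = 4.4/(12×15 − 4.4×5.6) = 4.4/155.4 = 0.02832 per s.

0.028 per s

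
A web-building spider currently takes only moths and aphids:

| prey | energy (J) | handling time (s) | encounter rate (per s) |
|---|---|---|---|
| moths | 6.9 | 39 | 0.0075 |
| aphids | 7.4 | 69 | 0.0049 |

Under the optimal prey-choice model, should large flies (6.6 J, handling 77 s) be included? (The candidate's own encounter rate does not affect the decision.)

Current rate: (0.0075×6.9 + 0.0049×7.4)/(1 + 0.0075×39 + 0.0049×69) = 0.05397 J/s.
Profitability of large flies: 6.6/77 = 0.08571 J/s.
Since 0.08571 > R, including large flies increases the long-run rate.

Yes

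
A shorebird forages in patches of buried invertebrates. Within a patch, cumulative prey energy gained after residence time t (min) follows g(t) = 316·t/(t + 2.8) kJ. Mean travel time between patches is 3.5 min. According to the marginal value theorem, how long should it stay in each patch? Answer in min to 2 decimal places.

3.13 min

Optimal t* satisfies g'(t*) = g(t*)/(T + t*).
g'(t) = 316·2.8/(t + 2.8)². Setting 316·2.8/(t+2.8)² = 316t/[(t+2.8)(3.5+t)] gives 2.8(3.5+t) = t(t+2.8), so t² = 2.8×3.5 = 9.8.
t* = √9.8 = 3.13 min.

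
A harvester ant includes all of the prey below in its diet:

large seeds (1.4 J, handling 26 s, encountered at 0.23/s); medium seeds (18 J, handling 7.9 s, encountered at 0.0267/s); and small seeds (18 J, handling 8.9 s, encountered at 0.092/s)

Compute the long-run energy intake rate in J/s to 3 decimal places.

Energy encountered per unit search time: 0.23×1.4 + 0.0267×18 + 0.092×18 = 2.459 J/s.
Handling time per unit search time: 0.23×26 + 0.0267×7.9 + 0.092×8.9 = 7.01.
Rate = 2.459/(1 + 7.01) = 0.307 J/s.

0.307 J/s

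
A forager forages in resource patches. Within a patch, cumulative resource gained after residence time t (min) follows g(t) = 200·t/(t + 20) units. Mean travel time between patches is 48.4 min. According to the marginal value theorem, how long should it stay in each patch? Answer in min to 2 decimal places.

31.11 min

Maximise g(t)/(T+t): set derivative to zero → g'(t)(T+t) = g(t).
g'(t) = 200·20/(t + 20)². Setting 200·20/(t+20)² = 200t/[(t+20)(48.4+t)] gives 20(48.4+t) = t(t+20), so t² = 20×48.4 = 968.
t* = √968 = 31.11 min.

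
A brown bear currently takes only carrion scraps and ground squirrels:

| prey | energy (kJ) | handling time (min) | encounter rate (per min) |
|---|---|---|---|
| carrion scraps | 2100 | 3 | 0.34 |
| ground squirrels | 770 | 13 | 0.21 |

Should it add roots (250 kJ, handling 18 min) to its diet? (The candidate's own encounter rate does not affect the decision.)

On carrion scraps and ground squirrels alone, R = ΣλE/(1+Σλh) = 875.7/4.75 = 184.4 kJ/min.
roots: E/h = 250/18 = 13.89 kJ/min.
13.89 < 184.4, so adding roots would lower the average — exclude it.

No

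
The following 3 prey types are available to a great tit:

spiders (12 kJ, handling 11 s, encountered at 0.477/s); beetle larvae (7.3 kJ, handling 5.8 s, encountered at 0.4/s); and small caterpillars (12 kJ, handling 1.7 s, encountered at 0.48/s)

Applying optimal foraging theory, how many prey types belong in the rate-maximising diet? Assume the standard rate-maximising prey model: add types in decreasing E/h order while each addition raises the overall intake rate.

1

Rank by E/h (kJ/s): small caterpillars 7.06, beetle larvae 1.26, spiders 1.09. Include each in turn until the next type's E/h falls below the running intake rate.
Rate on top 1: 3.172. beetle larvae: 1.26 < 3.172 → exclude; stop.
Optimal diet: small caterpillars — 1 of 3 types.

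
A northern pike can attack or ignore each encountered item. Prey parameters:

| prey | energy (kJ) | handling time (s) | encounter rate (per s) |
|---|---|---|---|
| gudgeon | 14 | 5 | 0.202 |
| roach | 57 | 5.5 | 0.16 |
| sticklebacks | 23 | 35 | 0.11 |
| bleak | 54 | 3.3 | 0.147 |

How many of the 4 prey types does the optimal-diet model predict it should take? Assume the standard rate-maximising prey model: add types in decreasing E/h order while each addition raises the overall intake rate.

E/h in descending order: bleak 16.4, roach 10.4, gudgeon 2.8, sticklebacks 0.657 kJ/s. The optimal diet is the largest prefix of this list for which every included type satisfies E_i/h_i > R on the types above it.
Rate on top 1: 5.345. roach: 10.4 > 5.345 → include.
Rate on top 2: 7.212. gudgeon: 2.8 < 7.212 → exclude; stop.
Optimal diet: bleak, roach — 2 of 4 types.

2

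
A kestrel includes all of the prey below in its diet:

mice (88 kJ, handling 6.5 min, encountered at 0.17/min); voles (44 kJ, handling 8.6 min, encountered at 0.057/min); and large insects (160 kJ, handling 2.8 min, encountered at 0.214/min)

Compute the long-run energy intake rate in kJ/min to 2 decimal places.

16.19 kJ/min

R = (0.17×88 + 0.057×44 + 0.214×160) / (1 + 0.17×6.5 + 0.057×8.6 + 0.214×2.8) = 51.71/3.194 = 16.19 kJ/min.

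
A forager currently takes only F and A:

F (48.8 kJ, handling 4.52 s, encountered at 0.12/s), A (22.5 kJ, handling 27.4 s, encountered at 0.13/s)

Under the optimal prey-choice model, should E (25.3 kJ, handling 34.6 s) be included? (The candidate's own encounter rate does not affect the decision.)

No

Intake rate on the current diet: R = (0.12×48.8 + 0.13×22.5) / (1 + 0.12×4.52 + 0.13×27.4) = 8.781/5.104 = 1.72 kJ/s.
E: E/h = 25.3/34.6 = 0.7312 kJ/s.
Since 0.7312 < R, time spent handling E is better spent searching.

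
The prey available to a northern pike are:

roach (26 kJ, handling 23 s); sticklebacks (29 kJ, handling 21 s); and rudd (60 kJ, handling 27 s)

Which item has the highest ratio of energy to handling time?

rudd

In descending order of E/h:
rudd: 60/27 = 2.22 kJ/s
sticklebacks: 29/21 = 1.38 kJ/s
roach: 26/23 = 1.13 kJ/s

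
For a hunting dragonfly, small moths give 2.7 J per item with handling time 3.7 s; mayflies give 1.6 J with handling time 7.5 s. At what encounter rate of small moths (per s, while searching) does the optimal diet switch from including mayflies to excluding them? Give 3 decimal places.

At the threshold, the rate on small moths alone equals the profitability of mayflies: λ·2.7/(1 + λ·3.7) = 1.6/7.5 = 0.2133.
Rearranging, λ(2.7 − 0.2133×3.7) = 0.2133, so λ = 0.2133/1.911 = 0.1117 per s.

0.112 per s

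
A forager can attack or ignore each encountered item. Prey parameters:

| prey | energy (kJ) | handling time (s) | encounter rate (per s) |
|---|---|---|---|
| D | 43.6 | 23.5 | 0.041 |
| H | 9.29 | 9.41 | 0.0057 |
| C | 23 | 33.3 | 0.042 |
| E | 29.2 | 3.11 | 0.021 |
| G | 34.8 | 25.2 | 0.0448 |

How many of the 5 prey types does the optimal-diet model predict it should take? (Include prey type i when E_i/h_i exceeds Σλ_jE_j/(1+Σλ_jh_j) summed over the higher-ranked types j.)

Rank by E/h (kJ/s): E 9.39, D 1.86, G 1.38, H 0.987, C 0.691. Include each in turn until the next type's E/h falls below the running intake rate.
Rate on top 1: 0.5756. D: 1.86 > 0.5756 → include.
Rate on top 2: 1.183. G: 1.38 > 1.183 → include.
Rate on top 3: 1.254. H: 0.987 < 1.254 → exclude; stop.
Optimal diet: E, D, G — 3 of 5 types.

3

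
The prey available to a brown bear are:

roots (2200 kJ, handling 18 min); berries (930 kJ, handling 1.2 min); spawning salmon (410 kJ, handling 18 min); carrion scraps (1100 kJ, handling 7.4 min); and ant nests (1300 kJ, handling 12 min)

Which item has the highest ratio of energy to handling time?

berries

Profitability E/h (kJ/min): roots = 2200/18 = 122, berries = 930/1.2 = 775, spawning salmon = 410/18 = 22.8, carrion scraps = 1100/7.4 = 149, ant nests = 1300/12 = 108.
Ranked: berries > carrion scraps > roots > ant nests > spawning salmon.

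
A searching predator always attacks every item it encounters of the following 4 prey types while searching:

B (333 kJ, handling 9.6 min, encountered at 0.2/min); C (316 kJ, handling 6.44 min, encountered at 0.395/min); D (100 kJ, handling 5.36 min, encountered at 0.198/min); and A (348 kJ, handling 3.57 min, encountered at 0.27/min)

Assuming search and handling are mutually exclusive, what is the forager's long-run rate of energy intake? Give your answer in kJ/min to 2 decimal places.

Energy encountered per unit search time: 0.2×333 + 0.395×316 + 0.198×100 + 0.27×348 = 305.2 kJ/min.
Handling time per unit search time: 0.2×9.6 + 0.395×6.44 + 0.198×5.36 + 0.27×3.57 = 6.489.
Rate = 305.2/(1 + 6.489) = 40.75 kJ/min.

40.75 kJ/min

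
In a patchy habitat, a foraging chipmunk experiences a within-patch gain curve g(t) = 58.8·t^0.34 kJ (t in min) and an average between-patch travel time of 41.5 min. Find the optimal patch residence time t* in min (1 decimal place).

21.4 min

By the marginal value theorem, leave when the instantaneous gain rate g'(t) equals the habitat-wide average g(t)/(T + t).
g'(t) = 0.34·58.8·t^-0.66. Setting 0.34·58.8·t^-0.66 = 58.8·t^0.34/(41.5+t) gives 0.34(41.5+t) = t, so 0.66·t = 0.34×41.5.
t* = 0.34×41.5/0.66 = 21.38 min.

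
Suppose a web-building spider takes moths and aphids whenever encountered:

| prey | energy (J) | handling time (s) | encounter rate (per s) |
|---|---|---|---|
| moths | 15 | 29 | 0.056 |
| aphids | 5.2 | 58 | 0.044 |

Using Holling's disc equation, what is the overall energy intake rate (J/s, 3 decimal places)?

Energy encountered per unit search time: 0.056×15 + 0.044×5.2 = 1.069 J/s.
Handling time per unit search time: 0.056×29 + 0.044×58 = 4.176.
Rate = 1.069/(1 + 4.176) = 0.2065 J/s.

0.206 J/s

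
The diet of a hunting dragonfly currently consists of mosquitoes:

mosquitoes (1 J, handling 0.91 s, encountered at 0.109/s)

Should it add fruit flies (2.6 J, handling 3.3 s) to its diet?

Yes

On mosquitoes alone, R = ΣλE/(1+Σλh) = 0.109/1.099 = 0.09916 J/s.
fruit flies: E/h = 2.6/3.3 = 0.7879 J/s.
0.7879 > 0.09916, so adding fruit flies raises the average — include it.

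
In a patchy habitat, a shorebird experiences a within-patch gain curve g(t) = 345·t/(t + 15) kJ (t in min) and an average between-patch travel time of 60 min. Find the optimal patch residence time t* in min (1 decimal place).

By the marginal value theorem, leave when the instantaneous gain rate g'(t) equals the habitat-wide average g(t)/(T + t).
g'(t) = 345·15/(t + 15)². Setting 345·15/(t+15)² = 345t/[(t+15)(60+t)] gives 15(60+t) = t(t+15), so t² = 15×60 = 900.
t* = √900 = 30 min.

30.0 min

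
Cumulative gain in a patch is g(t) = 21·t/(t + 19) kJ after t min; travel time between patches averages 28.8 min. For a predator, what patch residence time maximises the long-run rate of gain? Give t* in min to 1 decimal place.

Optimal t* satisfies g'(t*) = g(t*)/(T + t*).
g'(t) = 21·19/(t + 19)². Setting 21·19/(t+19)² = 21t/[(t+19)(28.8+t)] gives 19(28.8+t) = t(t+19), so t² = 19×28.8 = 547.2.
t* = √547.2 = 23.39 min.

23.4 min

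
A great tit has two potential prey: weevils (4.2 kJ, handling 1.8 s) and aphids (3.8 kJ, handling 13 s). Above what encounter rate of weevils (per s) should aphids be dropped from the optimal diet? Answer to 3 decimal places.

0.080 per s

The zero-one rule: include aphids iff E₂/h₂ > λE₁/(1+λh₁). Equality gives the switch point.
λE₁h₂ = E₂ + λE₂h₁ ⇒ λ = E₂/(E₁h₂ − E₂h₁) = 3.8/(54.6 − 6.84) = 0.07956 per s.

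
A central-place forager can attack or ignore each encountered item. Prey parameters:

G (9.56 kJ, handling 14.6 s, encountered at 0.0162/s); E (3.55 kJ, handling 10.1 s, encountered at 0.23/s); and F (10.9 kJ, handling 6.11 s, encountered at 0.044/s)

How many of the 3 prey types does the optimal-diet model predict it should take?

2

E/h in descending order: F 1.78, G 0.655, E 0.351 kJ/s. The optimal diet is the largest prefix of this list for which every included type satisfies E_i/h_i > R on the types above it.
Rate on top 1: 0.378. G: 0.655 > 0.378 → include.
Rate on top 2: 0.4215. E: 0.351 < 0.4215 → exclude; stop.
Optimal diet: F, G — 2 of 3 types.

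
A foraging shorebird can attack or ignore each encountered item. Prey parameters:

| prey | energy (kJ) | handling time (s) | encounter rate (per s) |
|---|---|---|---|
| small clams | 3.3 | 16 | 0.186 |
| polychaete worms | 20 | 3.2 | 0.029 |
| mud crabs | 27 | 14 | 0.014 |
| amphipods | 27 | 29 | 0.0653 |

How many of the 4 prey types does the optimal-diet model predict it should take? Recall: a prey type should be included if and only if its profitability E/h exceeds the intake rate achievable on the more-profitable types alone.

3

Profitabilities (E/h, kJ/s): polychaete worms 6.25, mud crabs 1.93, amphipods 0.931, small clams 0.206. Add prey in this order while the next type's profitability exceeds the intake rate on those already taken.
Rate on top 1: 0.5307. mud crabs: 1.93 > 0.5307 → include.
Rate on top 2: 0.7433. amphipods: 0.931 > 0.7433 → include.
Rate on top 3: 0.855. small clams: 0.206 < 0.855 → exclude; stop.
Optimal diet: polychaete worms, mud crabs, amphipods — 3 of 4 types.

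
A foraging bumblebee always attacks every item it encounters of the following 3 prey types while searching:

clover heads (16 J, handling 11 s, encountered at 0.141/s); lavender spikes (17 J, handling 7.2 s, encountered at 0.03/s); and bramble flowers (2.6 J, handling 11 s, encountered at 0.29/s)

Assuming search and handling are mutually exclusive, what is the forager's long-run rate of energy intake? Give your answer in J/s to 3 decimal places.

0.591 J/s

Energy encountered per unit search time: 0.141×16 + 0.03×17 + 0.29×2.6 = 3.52 J/s.
Handling time per unit search time: 0.141×11 + 0.03×7.2 + 0.29×11 = 4.957.
Rate = 3.52/(1 + 4.957) = 0.5909 J/s.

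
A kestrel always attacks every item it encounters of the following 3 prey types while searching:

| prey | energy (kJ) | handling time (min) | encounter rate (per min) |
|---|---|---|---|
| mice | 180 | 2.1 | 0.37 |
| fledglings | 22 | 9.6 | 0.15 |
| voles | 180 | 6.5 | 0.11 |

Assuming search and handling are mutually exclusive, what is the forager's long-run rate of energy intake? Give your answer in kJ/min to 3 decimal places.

R = Σλ_iE_i / (1 + Σλ_ih_i)
Numerator: 0.37×180 + 0.15×22 + 0.11×180 = 89.7
Denominator: 1 + 0.37×2.1 + 0.15×9.6 + 0.11×6.5 = 3.932
R = 89.7/3.932 = 22.81 kJ/min

22.813 kJ/min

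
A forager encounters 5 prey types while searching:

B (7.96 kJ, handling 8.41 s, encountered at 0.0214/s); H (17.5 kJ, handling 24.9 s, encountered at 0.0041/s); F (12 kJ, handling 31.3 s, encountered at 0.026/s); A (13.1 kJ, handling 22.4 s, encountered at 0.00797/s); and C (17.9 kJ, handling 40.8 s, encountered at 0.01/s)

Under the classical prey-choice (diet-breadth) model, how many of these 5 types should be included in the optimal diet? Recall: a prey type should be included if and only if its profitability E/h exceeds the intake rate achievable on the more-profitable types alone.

5

Rank by E/h (kJ/s): B 0.946, H 0.703, A 0.585, C 0.439, F 0.383. Include each in turn until the next type's E/h falls below the running intake rate.
Rate on top 1: 0.1444. H: 0.703 > 0.1444 → include.
Rate on top 2: 0.1888. A: 0.585 > 0.1888 → include.
Rate on top 3: 0.2372. C: 0.439 > 0.2372 → include.
Rate on top 4: 0.2812. F: 0.383 > 0.2812 → include.
Optimal diet: B, H, A, C, F — 5 of 5 types.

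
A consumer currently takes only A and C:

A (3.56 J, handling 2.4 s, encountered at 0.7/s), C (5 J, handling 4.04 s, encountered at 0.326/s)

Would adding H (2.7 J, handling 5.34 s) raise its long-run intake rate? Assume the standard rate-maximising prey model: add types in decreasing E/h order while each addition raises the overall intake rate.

No

Intake rate on the current diet: R = (0.7×3.56 + 0.326×5) / (1 + 0.7×2.4 + 0.326×4.04) = 4.122/3.997 = 1.031 J/s.
H: E/h = 2.7/5.34 = 0.5056 J/s.
0.5056 < 1.031, so adding H would lower the average — exclude it.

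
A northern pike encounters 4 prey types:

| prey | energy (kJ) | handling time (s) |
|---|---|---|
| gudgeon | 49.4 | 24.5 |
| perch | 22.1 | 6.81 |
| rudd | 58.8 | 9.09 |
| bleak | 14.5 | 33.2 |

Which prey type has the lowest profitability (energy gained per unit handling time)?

Profitability E/h (kJ/s): gudgeon = 49.4/24.5 = 2.02, perch = 22.1/6.81 = 3.25, rudd = 58.8/9.09 = 6.47, bleak = 14.5/33.2 = 0.437.
Ranked: rudd > perch > gudgeon > bleak.

bleak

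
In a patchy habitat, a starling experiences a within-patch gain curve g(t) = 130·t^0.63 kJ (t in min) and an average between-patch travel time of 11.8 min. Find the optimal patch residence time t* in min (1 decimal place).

20.1 min

By the marginal value theorem, leave when the instantaneous gain rate g'(t) equals the habitat-wide average g(t)/(T + t).
g'(t) = 0.63·130·t^-0.37. Setting 0.63·130·t^-0.37 = 130·t^0.63/(11.8+t) gives 0.63(11.8+t) = t, so 0.37·t = 0.63×11.8.
t* = 0.63×11.8/0.37 = 20.09 min.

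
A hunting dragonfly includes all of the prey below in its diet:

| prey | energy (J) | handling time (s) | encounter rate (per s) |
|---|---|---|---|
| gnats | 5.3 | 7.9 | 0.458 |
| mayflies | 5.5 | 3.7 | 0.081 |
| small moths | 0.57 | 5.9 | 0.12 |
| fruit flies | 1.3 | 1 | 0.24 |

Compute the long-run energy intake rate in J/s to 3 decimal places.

R = Σλ_iE_i / (1 + Σλ_ih_i)
Numerator: 0.458×5.3 + 0.081×5.5 + 0.12×0.57 + 0.24×1.3 = 3.253
Denominator: 1 + 0.458×7.9 + 0.081×3.7 + 0.12×5.9 + 0.24×1 = 5.866
R = 3.253/5.866 = 0.5546 J/s

0.555 J/s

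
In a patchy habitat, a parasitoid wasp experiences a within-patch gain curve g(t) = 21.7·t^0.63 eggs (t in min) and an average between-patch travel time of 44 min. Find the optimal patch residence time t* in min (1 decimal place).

Maximise g(t)/(T+t): set derivative to zero → g'(t)(T+t) = g(t).
g'(t) = 0.63·21.7·t^-0.37. Setting 0.63·21.7·t^-0.37 = 21.7·t^0.63/(44+t) gives 0.63(44+t) = t, so 0.37·t = 0.63×44.
t* = 0.63×44/0.37 = 74.92 min.

74.9 min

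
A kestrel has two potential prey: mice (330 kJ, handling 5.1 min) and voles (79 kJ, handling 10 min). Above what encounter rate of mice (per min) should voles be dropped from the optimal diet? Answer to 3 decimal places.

Drop voles once their profitability E₂/h₂ falls below the rate achievable on mice alone: E₂/h₂ = λE₁/(1 + λh₁).
Solve for λ: λE₁h₂ = E₂(1 + λh₁) → λ(E₁h₂ − E₂h₁) = E₂ → λ = E₂/(E₁h₂ − E₂h₁).
λ = 79/(330×10 − 79×5.1) = 79/2897 = 0.02727 per min.

0.027 per min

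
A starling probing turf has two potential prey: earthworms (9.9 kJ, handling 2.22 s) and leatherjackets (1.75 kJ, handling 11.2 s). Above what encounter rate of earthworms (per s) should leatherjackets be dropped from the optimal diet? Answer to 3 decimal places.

0.016 per s

Drop leatherjackets once their profitability E₂/h₂ falls below the rate achievable on earthworms alone: E₂/h₂ = λE₁/(1 + λh₁).
Solve for λ: λE₁h₂ = E₂(1 + λh₁) → λ(E₁h₂ − E₂h₁) = E₂ → λ = E₂/(E₁h₂ − E₂h₁).
λ = 1.75/(9.9×11.2 − 1.75×2.22) = 1.75/107 = 0.01636 per s.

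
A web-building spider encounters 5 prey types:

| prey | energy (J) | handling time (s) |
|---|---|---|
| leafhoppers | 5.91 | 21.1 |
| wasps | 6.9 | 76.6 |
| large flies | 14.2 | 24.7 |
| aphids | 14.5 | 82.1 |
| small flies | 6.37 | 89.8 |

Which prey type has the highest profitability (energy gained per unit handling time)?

large flies

In descending order of E/h:
large flies: 14.2/24.7 = 0.575 J/s
leafhoppers: 5.91/21.1 = 0.28 J/s
aphids: 14.5/82.1 = 0.177 J/s
wasps: 6.9/76.6 = 0.0901 J/s
small flies: 6.37/89.8 = 0.0709 J/s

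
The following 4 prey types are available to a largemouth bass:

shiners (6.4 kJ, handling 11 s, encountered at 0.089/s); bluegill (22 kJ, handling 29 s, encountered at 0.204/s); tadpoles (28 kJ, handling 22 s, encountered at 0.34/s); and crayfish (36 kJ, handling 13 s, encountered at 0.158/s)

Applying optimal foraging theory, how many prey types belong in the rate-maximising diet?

E/h in descending order: crayfish 2.77, tadpoles 1.27, bluegill 0.759, shiners 0.582 kJ/s. The optimal diet is the largest prefix of this list for which every included type satisfies E_i/h_i > R on the types above it.
Rate on top 1: 1.862. tadpoles: 1.27 < 1.862 → exclude; stop.
Optimal diet: crayfish — 1 of 4 types.

1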